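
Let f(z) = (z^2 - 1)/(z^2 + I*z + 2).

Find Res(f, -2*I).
Write f(z) = P(z)/Q(z) with P(z) = z^2 - 1 and Q(z) = z^2 + I*z + 2.
The denominator factors as Q(z) = (z + 2*I)*(z - I), so z = -2*I is a simple zero of Q and P is analytic there; z = -2*I is therefore a simple pole and
  Res(f, z₀) = P(z₀)/Q'(z₀).

Q'(z) = 2*z + I, so Q'(-2*I) = -3*I.
P(-2*I) = -5.

Res(f, -2*I) = (-5)/(-3*I) = -5*I/3

Final answer: -5*I/3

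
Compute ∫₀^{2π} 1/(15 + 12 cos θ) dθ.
2*pi/9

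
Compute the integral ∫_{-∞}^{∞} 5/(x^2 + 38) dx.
Let f(z) = 5/(z^2 + 38). The denominator has no real zeros and deg Q - deg P = 2 ≥ 2, so the integral of f over the upper semicircle |z| = R tends to 0 as R → ∞. Closing the contour in the upper half-plane,
  ∫_{-∞}^{∞} f(x) dx = 2πi · Σ Res(f, z_k)  over the poles with Im z_k > 0.

Zeros of the denominator: z^2 + 38 = 0 gives z = ±sqrt(38)*I.
Upper half-plane: z = sqrt(38)*I (simple).

Each pole is a simple zero of Q(z) = z^2 + 38, so Res(f, z₀) = P(z₀)/Q'(z₀) with P(z) = 5, Q'(z) = 2*z:
  Res(f, sqrt(38)*I) = (5)/(2*sqrt(38)*I) = -5*sqrt(38)*I/76

∫_{-∞}^{∞} f(x) dx = 2πi · (-5*sqrt(38)*I/76) = 5*sqrt(38)*pi/38

Final answer: 5*sqrt(38)*pi/38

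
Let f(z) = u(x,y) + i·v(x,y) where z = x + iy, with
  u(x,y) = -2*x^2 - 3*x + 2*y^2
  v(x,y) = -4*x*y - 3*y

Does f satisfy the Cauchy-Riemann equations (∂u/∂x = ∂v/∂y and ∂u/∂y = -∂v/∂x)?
∂u/∂x = -4*x - 3
∂v/∂y = -4*x - 3
∂u/∂y = 4*y
∂v/∂x = -4*y
∂u/∂x = ∂v/∂y and ∂u/∂y = -∂v/∂x hold identically; f is analytic.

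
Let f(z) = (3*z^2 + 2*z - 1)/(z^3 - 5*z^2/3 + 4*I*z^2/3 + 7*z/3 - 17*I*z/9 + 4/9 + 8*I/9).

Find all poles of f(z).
The singularities of f are the zeros of the denominator. Factoring,
  z^3 - 5*z^2/3 + 4*I*z^2/3 + 7*z/3 - 17*I*z/9 + 4/9 + 8*I/9 = (z - 2/3 + 2*I)*(z - 1 - I)*(z + I/3)
so the candidates are z = 2/3 - 2*I, z = 1 + I, z = -I/3.

Check the numerator P(z) = 3*z^2 + 2*z - 1 at each one:
  P(2/3 - 2*I) = -31/3 - 12*I ≠ 0, so z = 2/3 - 2*I is a (simple) pole.
  P(1 + I) = 1 + 8*I ≠ 0, so z = 1 + I is a (simple) pole.
  P(-I/3) = -4/3 - 2*I/3 ≠ 0, so z = -I/3 is a (simple) pole.

Poles of f: {-I/3, 2/3 - 2*I, 1 + I}

Final answer: {-I/3, 2/3 - 2*I, 1 + I}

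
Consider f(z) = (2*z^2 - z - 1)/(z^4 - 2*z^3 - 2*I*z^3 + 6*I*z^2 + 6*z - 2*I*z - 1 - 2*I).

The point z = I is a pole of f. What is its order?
Factor the denominator:
  z^4 - 2*z^3 - 2*I*z^3 + 6*I*z^2 + 6*z - 2*I*z - 1 - 2*I = (z - I)^3*(z - 2 + I)

The numerator P(z) = 2*z^2 - z - 1 has P(I) = -3 - I ≠ 0, so no factor of (z - I) cancels.
Near z = I we can therefore write f(z) = g(z)/(z - I)^3 with g analytic at I and g(I) ≠ 0 (g is the numerator divided by the remaining denominator factors).

Hence z = I is a pole of order 3.

Final answer: 3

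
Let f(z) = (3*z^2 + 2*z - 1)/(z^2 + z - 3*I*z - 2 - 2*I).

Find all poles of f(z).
{-1 + I, 2*I}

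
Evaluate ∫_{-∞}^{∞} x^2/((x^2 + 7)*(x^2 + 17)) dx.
Let f(z) = z^2/((z^2 + 7)*(z^2 + 17)). The denominator has no real zeros and deg Q - deg P = 2 ≥ 2, so the integral of f over the upper semicircle |z| = R tends to 0 as R → ∞. Closing the contour in the upper half-plane,
  ∫_{-∞}^{∞} f(x) dx = 2πi · Σ Res(f, z_k)  over the poles with Im z_k > 0.

Zeros of the denominator: z^2 + 7 = 0 gives z = ±sqrt(7)*I; z^2 + 17 = 0 gives z = ±sqrt(17)*I.
Upper half-plane: z = sqrt(17)*I, z = sqrt(7)*I (simple).

Each pole is a simple zero of Q(z) = z^4 + 24*z^2 + 119, so Res(f, z₀) = P(z₀)/Q'(z₀) with P(z) = z^2, Q'(z) = 4*z^3 + 48*z:
  Res(f, sqrt(17)*I) = (-17)/(-20*sqrt(17)*I) = -sqrt(17)*I/20
  Res(f, sqrt(7)*I) = (-7)/(20*sqrt(7)*I) = sqrt(7)*I/20

Sum of residues: I*(-sqrt(17) + sqrt(7))/20
∫_{-∞}^{∞} f(x) dx = 2πi · (I*(-sqrt(17) + sqrt(7))/20) = pi*(-sqrt(7) + sqrt(17))/10

Final answer: pi*(-sqrt(7) + sqrt(17))/10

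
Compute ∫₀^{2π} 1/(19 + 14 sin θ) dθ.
Call the integral J. The integrand is 2π-periodic and we integrate over a full period, so shifting θ does not change the value (θ → θ + π/2 turns sin θ into cos θ). Hence
  J = ∫₀^{2π} dθ/(19 + 14 cos θ).
Put z = e^{iθ}: then cos θ = (z + 1/z)/2, dθ = dz/(iz), and z runs once counterclockwise around |z| = 1:
  J = ∮_{|z|=1} 1/(19 + 14*(z + 1/z)/2) · dz/(iz) = (2/i) ∮_{|z|=1} dz/(14*z^2 + 38*z + 14).
The roots of 14*z^2 + 38*z + 14 are z = (-19 ± sqrt(19^2 - 14^2))/14, with sqrt(165) = sqrt(165); their product is 1, so only z₊ = -19/14 + sqrt(165)/14 lies inside the unit circle (z₋ = -19/14 - sqrt(165)/14 lies outside).
z₊ is a simple zero of q(z) = 14*z^2 + 38*z + 14, so Res(1/q, z₊) = 1/q'(z₊) with q'(z) = 28*z + 38; and q'(z₊) = 14*(z₊ - z₋) = 2*sqrt(165).
Therefore J = (2/i) · 2πi · 1/(2*sqrt(165)) = 2*pi/(sqrt(165)) = 2*sqrt(165)*pi/165

Final answer: 2*sqrt(165)*pi/165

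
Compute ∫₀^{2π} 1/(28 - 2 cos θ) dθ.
Call the integral J. The integrand is 2π-periodic and we integrate over a full period, so shifting θ does not change the value (θ → θ + π flips the sign of the trig term). Hence
  J = ∫₀^{2π} dθ/(28 + 2 cos θ).
Put z = e^{iθ}: then cos θ = (z + 1/z)/2, dθ = dz/(iz), and z runs once counterclockwise around |z| = 1:
  J = ∮_{|z|=1} 1/(28 + 2*(z + 1/z)/2) · dz/(iz) = (2/i) ∮_{|z|=1} dz/(2*z^2 + 56*z + 2).
The roots of 2*z^2 + 56*z + 2 are z = (-28 ± sqrt(28^2 - 2^2))/2, with sqrt(780) = 2*sqrt(195); their product is 1, so only z₊ = -14 + sqrt(195) lies inside the unit circle (z₋ = -14 - sqrt(195) lies outside).
z₊ is a simple zero of q(z) = 2*z^2 + 56*z + 2, so Res(1/q, z₊) = 1/q'(z₊) with q'(z) = 4*z + 56; and q'(z₊) = 2*(z₊ - z₋) = 4*sqrt(195).
Therefore J = (2/i) · 2πi · 1/(4*sqrt(195)) = 2*pi/(2*sqrt(195)) = sqrt(195)*pi/195

Final answer: sqrt(195)*pi/195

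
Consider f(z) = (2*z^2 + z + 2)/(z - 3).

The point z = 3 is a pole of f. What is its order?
Factor the denominator:
  z - 3 = (z - 3)

The numerator P(z) = 2*z^2 + z + 2 has P(3) = 23 ≠ 0, so no factor of (z - 3) cancels.
Near z = 3 we can therefore write f(z) = g(z)/(z - 3) with g analytic at 3 and g(3) ≠ 0 (g is just the numerator).

Hence z = 3 is a pole of order 1.

Final answer: 1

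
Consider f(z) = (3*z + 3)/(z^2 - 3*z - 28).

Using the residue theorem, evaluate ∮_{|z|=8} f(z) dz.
By the residue theorem, ∮_C f(z) dz = 2πi · (sum of the residues of f at the poles inside |z| = 8).

The denominator factors as (z - 7)*(z + 4), so the singularities of f are simple poles at z = 7, z = -4.
  |7|² = 49 < 64 = 8², so this pole is inside the contour.
  |-4|² = 16 < 64 = 8², so this pole is inside the contour.

With P(z) = 3*z + 3 and Q(z) = z^2 - 3*z - 28, each pole is simple, so Res(f, z₀) = P(z₀)/Q'(z₀) with Q'(z) = 2*z - 3.
  Res(f, 7) = P(7)/Q'(7) = (24)/(11) = 24/11
  Res(f, -4) = P(-4)/Q'(-4) = (-9)/(-11) = 9/11

Sum of residues inside C: 3
∮_C f(z) dz = 2πi · (3) = 6*I*pi

Final answer: 6*I*pi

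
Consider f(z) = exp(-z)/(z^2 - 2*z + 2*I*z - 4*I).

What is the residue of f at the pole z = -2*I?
Write f(z) = P(z)/Q(z) with P(z) = exp(-z) and Q(z) = z^2 - 2*z + 2*I*z - 4*I.
The denominator factors as Q(z) = (z + 2*I)*(z - 2), so z = -2*I is a simple zero of Q and P is analytic there; z = -2*I is therefore a simple pole and
  Res(f, z₀) = P(z₀)/Q'(z₀).

Q'(z) = 2*z - 2 + 2*I, so Q'(-2*I) = -2 - 2*I.
P(-2*I) = exp(2*I).

Res(f, -2*I) = (exp(2*I))/(-2 - 2*I) = (-1/4 + I/4)*exp(2*I)

Final answer: (-1/4 + I/4)*exp(2*I)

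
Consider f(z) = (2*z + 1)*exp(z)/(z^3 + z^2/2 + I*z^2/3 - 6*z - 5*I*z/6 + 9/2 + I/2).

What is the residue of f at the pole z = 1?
Write f(z) = P(z)/Q(z) with P(z) = (2*z + 1)*exp(z) and Q(z) = z^3 + z^2/2 + I*z^2/3 - 6*z - 5*I*z/6 + 9/2 + I/2.
The denominator factors as Q(z) = (z - 3/2)*(z + 3 + I/3)*(z - 1), so z = 1 is a simple zero of Q and P is analytic there; z = 1 is therefore a simple pole and
  Res(f, z₀) = P(z₀)/Q'(z₀).

Q'(z) = 3*z^2 + z + 2*I*z/3 - 6 - 5*I/6, so Q'(1) = -2 - I/6.
P(1) = 3*exp(1).

Res(f, 1) = (3*exp(1))/(-2 - I/6) = exp(1)*(-216/145 + 18*I/145)

Final answer: exp(1)*(-216/145 + 18*I/145)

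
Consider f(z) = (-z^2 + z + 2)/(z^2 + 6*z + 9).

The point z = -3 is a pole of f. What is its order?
Factor the denominator:
  z^2 + 6*z + 9 = (z + 3)^2

The numerator P(z) = -z^2 + z + 2 has P(-3) = -10 ≠ 0, so no factor of (z + 3) cancels.
Near z = -3 we can therefore write f(z) = g(z)/(z + 3)^2 with g analytic at -3 and g(-3) ≠ 0 (g is just the numerator).

Hence z = -3 is a pole of order 2.

Final answer: 2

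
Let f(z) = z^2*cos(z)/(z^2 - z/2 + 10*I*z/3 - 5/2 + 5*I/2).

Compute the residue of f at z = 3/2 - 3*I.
(513/962 - 1458*I/481)*cos(3/2 - 3*I)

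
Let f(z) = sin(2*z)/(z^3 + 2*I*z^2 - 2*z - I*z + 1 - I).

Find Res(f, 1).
Write f(z) = P(z)/Q(z) with P(z) = sin(2*z) and Q(z) = z^3 + 2*I*z^2 - 2*z - I*z + 1 - I.
The denominator factors as Q(z) = (z - 1)*(z + I)*(z + 1 + I), so z = 1 is a simple zero of Q and P is analytic there; z = 1 is therefore a simple pole and
  Res(f, z₀) = P(z₀)/Q'(z₀).

Q'(z) = 3*z^2 + 4*I*z - 2 - I, so Q'(1) = 1 + 3*I.
P(1) = sin(2).

Res(f, 1) = (sin(2))/(1 + 3*I) = (1/10 - 3*I/10)*sin(2)

Final answer: (1/10 - 3*I/10)*sin(2)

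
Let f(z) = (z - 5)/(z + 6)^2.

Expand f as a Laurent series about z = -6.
Put w = z - (-6), i.e. z = w - 6. The denominator is w^2, so it suffices to rewrite the numerator in powers of w.

P(z) = z - 5
P(w - 6) = -11 + w

Dividing each term by w^2:
  f = -11/w^2 + 1/w

Substituting back w = z + 6:
  f(z) = -11/(z + 6)^2 + 1/(z + 6)

The series is finite because the numerator is a polynomial; the negative powers form the principal part, and the coefficient of 1/(z + 6) gives Res(f, -6) = 1.

Final answer: -11/(z + 6)^2 + 1/(z + 6)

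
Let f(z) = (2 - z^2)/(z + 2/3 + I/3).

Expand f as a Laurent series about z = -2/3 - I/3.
Put w = z - (-2/3 - I/3), i.e. z = w - 2/3 - I/3. The denominator is w, so it suffices to rewrite the numerator in powers of w.

P(z) = 2 - z^2
P(w - 2/3 - I/3) = 5/3 - 4*I/9 + (4/3 + 2*I/3)*w - w^2

Dividing each term by w:
  f = (5/3 - 4*I/9)/w + 4/3 + 2*I/3 - w

Substituting back w = z + 2/3 + I/3:
  f(z) = (5/3 - 4*I/9)/(z + 2/3 + I/3) + 4/3 + 2*I/3 - (z + 2/3 + I/3)

The series is finite because the numerator is a polynomial; the negative powers form the principal part, and the coefficient of 1/(z + 2/3 + I/3) gives Res(f, -2/3 - I/3) = 5/3 - 4*I/9.

Final answer: (5/3 - 4*I/9)/(z + 2/3 + I/3) + 4/3 + 2*I/3 - (z + 2/3 + I/3)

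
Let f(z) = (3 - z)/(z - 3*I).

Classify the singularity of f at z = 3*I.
pole of order 1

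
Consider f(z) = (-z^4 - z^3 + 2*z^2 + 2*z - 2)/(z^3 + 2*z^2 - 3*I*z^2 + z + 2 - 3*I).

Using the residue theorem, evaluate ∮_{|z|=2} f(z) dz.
By the residue theorem, ∮_C f(z) dz = 2πi · (sum of the residues of f at the poles inside |z| = 2).

The denominator factors as (z + 2 - 3*I)*(z + I)*(z - I), so the singularities of f are simple poles at z = -2 + 3*I, z = -I, z = I.
  |-2 + 3*I|² = 13 > 4 = 2², so this pole is outside the contour.
  |-I|² = 1 < 4 = 2², so this pole is inside the contour.
  |I|² = 1 < 4 = 2², so this pole is inside the contour.

With P(z) = -z^4 - z^3 + 2*z^2 + 2*z - 2 and Q(z) = z^3 + 2*z^2 - 3*I*z^2 + z + 2 - 3*I, each pole is simple, so Res(f, z₀) = P(z₀)/Q'(z₀) with Q'(z) = 3*z^2 + 4*z - 6*I*z + 1.
  Res(f, -I) = P(-I)/Q'(-I) = (-5 - 3*I)/(-8 - 4*I) = 13/20 + I/20
  Res(f, I) = P(I)/Q'(I) = (-5 + 3*I)/(4 + 4*I) = -1/4 + I

Sum of residues inside C: 2/5 + 21*I/20
∮_C f(z) dz = 2πi · (2/5 + 21*I/20) = pi*(-21/10 + 4*I/5)

Final answer: pi*(-21/10 + 4*I/5)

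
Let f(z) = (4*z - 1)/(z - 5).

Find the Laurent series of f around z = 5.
Put w = z - (5), i.e. z = w + 5. The denominator is w, so it suffices to rewrite the numerator in powers of w.

P(z) = 4*z - 1
P(w + 5) = 19 + 4*w

Dividing each term by w:
  f = 19/w + 4

Substituting back w = z - 5:
  f(z) = 19/(z - 5) + 4

The series is finite because the numerator is a polynomial; the negative powers form the principal part, and the coefficient of 1/(z - 5) gives Res(f, 5) = 19.

Final answer: 19/(z - 5) + 4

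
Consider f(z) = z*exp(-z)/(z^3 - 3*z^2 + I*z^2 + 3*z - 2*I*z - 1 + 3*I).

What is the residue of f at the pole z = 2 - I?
Write f(z) = P(z)/Q(z) with P(z) = z*exp(-z) and Q(z) = z^3 - 3*z^2 + I*z^2 + 3*z - 2*I*z - 1 + 3*I.
The denominator factors as Q(z) = (z - 1 - I)*(z + I)*(z - 2 + I), so z = 2 - I is a simple zero of Q and P is analytic there; z = 2 - I is therefore a simple pole and
  Res(f, z₀) = P(z₀)/Q'(z₀).

Q'(z) = 3*z^2 - 6*z + 2*I*z + 3 - 2*I, so Q'(2 - I) = 2 - 4*I.
P(2 - I) = (2 - I)*exp(-2 + I).

Res(f, 2 - I) = ((2 - I)*exp(-2 + I))/(2 - 4*I) = (2/5 + 3*I/10)*exp(-2 + I)

Final answer: (2/5 + 3*I/10)*exp(-2 + I)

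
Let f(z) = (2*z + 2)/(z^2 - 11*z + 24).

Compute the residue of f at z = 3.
-8/5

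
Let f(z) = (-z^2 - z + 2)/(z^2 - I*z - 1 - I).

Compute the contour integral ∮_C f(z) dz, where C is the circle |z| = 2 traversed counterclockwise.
By the residue theorem, ∮_C f(z) dz = 2πi · (sum of the residues of f at the poles inside |z| = 2).

The denominator factors as (z - 1 - I)*(z + 1), so the singularities of f are simple poles at z = 1 + I, z = -1.
  |1 + I|² = 2 < 4 = 2², so this pole is inside the contour.
  |-1|² = 1 < 4 = 2², so this pole is inside the contour.

With P(z) = -z^2 - z + 2 and Q(z) = z^2 - I*z - 1 - I, each pole is simple, so Res(f, z₀) = P(z₀)/Q'(z₀) with Q'(z) = 2*z - I.
  Res(f, 1 + I) = P(1 + I)/Q'(1 + I) = (1 - 3*I)/(2 + I) = -1/5 - 7*I/5
  Res(f, -1) = P(-1)/Q'(-1) = (2)/(-2 - I) = -4/5 + 2*I/5

Sum of residues inside C: -1 - I
∮_C f(z) dz = 2πi · (-1 - I) = pi*(2 - 2*I)

Final answer: pi*(2 - 2*I)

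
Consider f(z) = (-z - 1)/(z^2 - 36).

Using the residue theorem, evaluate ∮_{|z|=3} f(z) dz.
By the residue theorem, ∮_C f(z) dz = 2πi · (sum of the residues of f at the poles inside |z| = 3).

The denominator factors as (z - 6)*(z + 6), so the singularities of f are simple poles at z = 6, z = -6.
  |6|² = 36 > 9 = 3², so this pole is outside the contour.
  |-6|² = 36 > 9 = 3², so this pole is outside the contour.

No pole lies inside the contour, so f is analytic on and inside C and the integral is 0 (Cauchy's theorem).

Final answer: 0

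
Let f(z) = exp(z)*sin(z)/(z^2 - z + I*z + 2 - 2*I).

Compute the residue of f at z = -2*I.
Write f(z) = P(z)/Q(z) with P(z) = exp(z)*sin(z) and Q(z) = z^2 - z + I*z + 2 - 2*I.
The denominator factors as Q(z) = (z - 1 - I)*(z + 2*I), so z = -2*I is a simple zero of Q and P is analytic there; z = -2*I is therefore a simple pole and
  Res(f, z₀) = P(z₀)/Q'(z₀).

Q'(z) = 2*z - 1 + I, so Q'(-2*I) = -1 - 3*I.
P(-2*I) = -I*exp(-2*I)*sinh(2).

Res(f, -2*I) = (-I*exp(-2*I)*sinh(2))/(-1 - 3*I) = (3/10 + I/10)*exp(-2*I)*sinh(2)

Final answer: (3/10 + I/10)*exp(-2*I)*sinh(2)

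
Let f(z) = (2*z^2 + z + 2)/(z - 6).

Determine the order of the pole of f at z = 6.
Factor the denominator:
  z - 6 = (z - 6)

The numerator P(z) = 2*z^2 + z + 2 has P(6) = 80 ≠ 0, so no factor of (z - 6) cancels.
Near z = 6 we can therefore write f(z) = g(z)/(z - 6) with g analytic at 6 and g(6) ≠ 0 (g is just the numerator).

Hence z = 6 is a pole of order 1.

Final answer: 1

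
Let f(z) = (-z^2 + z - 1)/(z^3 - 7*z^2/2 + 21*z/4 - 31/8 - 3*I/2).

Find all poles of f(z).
{1/2 + I, 1 - 3*I/2, 2 + I/2}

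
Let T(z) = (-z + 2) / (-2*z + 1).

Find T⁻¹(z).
(z - 2)/(2*z - 1)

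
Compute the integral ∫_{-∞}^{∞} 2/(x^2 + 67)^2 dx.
Let f(z) = 2/(z^2 + 67)^2. The denominator has no real zeros and deg Q - deg P = 4 ≥ 2, so the integral of f over the upper semicircle |z| = R tends to 0 as R → ∞. Closing the contour in the upper half-plane,
  ∫_{-∞}^{∞} f(x) dx = 2πi · Σ Res(f, z_k)  over the poles with Im z_k > 0.

Zeros of the denominator: z^2 + 67 = 0 gives z = ±sqrt(67)*I.
Upper half-plane: z = sqrt(67)*I (a pole of order 2).

Write f(z) = g(z)/(z - sqrt(67)*I)^2 with g(z) = 2/(z + sqrt(67)*I)^2. For a double pole, Res(f, z₀) = g'(z₀):
  g'(z) = -4/(z + sqrt(67)*I)^3
  Res(f, sqrt(67)*I) = g'(sqrt(67)*I) = -sqrt(67)*I/8978

∫_{-∞}^{∞} f(x) dx = 2πi · (-sqrt(67)*I/8978) = sqrt(67)*pi/4489

Final answer: sqrt(67)*pi/4489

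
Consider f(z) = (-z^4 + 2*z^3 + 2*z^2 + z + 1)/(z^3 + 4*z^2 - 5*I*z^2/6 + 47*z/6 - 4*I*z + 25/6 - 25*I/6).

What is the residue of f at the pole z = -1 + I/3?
-1876/7065 + 1286*I/2355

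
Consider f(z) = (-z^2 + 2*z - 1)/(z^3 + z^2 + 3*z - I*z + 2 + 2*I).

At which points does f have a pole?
{-1 - I, -I, 2*I}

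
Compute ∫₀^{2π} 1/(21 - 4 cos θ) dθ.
2*sqrt(17)*pi/85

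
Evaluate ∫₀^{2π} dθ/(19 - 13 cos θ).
Call the integral J. The integrand is 2π-periodic and we integrate over a full period, so shifting θ does not change the value (θ → θ + π flips the sign of the trig term). Hence
  J = ∫₀^{2π} dθ/(19 + 13 cos θ).
Put z = e^{iθ}: then cos θ = (z + 1/z)/2, dθ = dz/(iz), and z runs once counterclockwise around |z| = 1:
  J = ∮_{|z|=1} 1/(19 + 13*(z + 1/z)/2) · dz/(iz) = (2/i) ∮_{|z|=1} dz/(13*z^2 + 38*z + 13).
The roots of 13*z^2 + 38*z + 13 are z = (-19 ± sqrt(19^2 - 13^2))/13, with sqrt(192) = 8*sqrt(3); their product is 1, so only z₊ = -19/13 + 8*sqrt(3)/13 lies inside the unit circle (z₋ = -19/13 - 8*sqrt(3)/13 lies outside).
z₊ is a simple zero of q(z) = 13*z^2 + 38*z + 13, so Res(1/q, z₊) = 1/q'(z₊) with q'(z) = 26*z + 38; and q'(z₊) = 13*(z₊ - z₋) = 16*sqrt(3).
Therefore J = (2/i) · 2πi · 1/(16*sqrt(3)) = 2*pi/(8*sqrt(3)) = sqrt(3)*pi/12

Final answer: sqrt(3)*pi/12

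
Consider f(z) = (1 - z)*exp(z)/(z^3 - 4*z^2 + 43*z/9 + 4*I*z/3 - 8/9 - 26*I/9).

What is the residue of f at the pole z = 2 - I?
Write f(z) = P(z)/Q(z) with P(z) = (1 - z)*exp(z) and Q(z) = z^3 - 4*z^2 + 43*z/9 + 4*I*z/3 - 8/9 - 26*I/9.
The denominator factors as Q(z) = (z - 2 - I/3)*(z - 2 + I)*(z - 2*I/3), so z = 2 - I is a simple zero of Q and P is analytic there; z = 2 - I is therefore a simple pole and
  Res(f, z₀) = P(z₀)/Q'(z₀).

Q'(z) = 3*z^2 - 8*z + 43/9 + 4*I/3, so Q'(2 - I) = -20/9 - 8*I/3.
P(2 - I) = (-1 + I)*exp(2 - I).

Res(f, 2 - I) = ((-1 + I)*exp(2 - I))/(-20/9 - 8*I/3) = (-9/244 - 99*I/244)*exp(2 - I)

Final answer: (-9/244 - 99*I/244)*exp(2 - I)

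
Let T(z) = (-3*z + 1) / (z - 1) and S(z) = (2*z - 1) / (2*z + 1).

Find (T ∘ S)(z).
2*z - 2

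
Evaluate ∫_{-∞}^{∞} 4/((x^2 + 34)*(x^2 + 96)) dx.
Let f(z) = 4/((z^2 + 34)*(z^2 + 96)). The denominator has no real zeros and deg Q - deg P = 4 ≥ 2, so the integral of f over the upper semicircle |z| = R tends to 0 as R → ∞. Closing the contour in the upper half-plane,
  ∫_{-∞}^{∞} f(x) dx = 2πi · Σ Res(f, z_k)  over the poles with Im z_k > 0.

Zeros of the denominator: z^2 + 96 = 0 gives z = ±4*sqrt(6)*I; z^2 + 34 = 0 gives z = ±sqrt(34)*I.
Upper half-plane: z = sqrt(34)*I, z = 4*sqrt(6)*I (simple).

Each pole is a simple zero of Q(z) = z^4 + 130*z^2 + 3264, so Res(f, z₀) = P(z₀)/Q'(z₀) with P(z) = 4, Q'(z) = 4*z^3 + 260*z:
  Res(f, sqrt(34)*I) = (4)/(124*sqrt(34)*I) = -sqrt(34)*I/1054
  Res(f, 4*sqrt(6)*I) = (4)/(-496*sqrt(6)*I) = sqrt(6)*I/744

Sum of residues: I*(-sqrt(34)/1054 + sqrt(6)/744)
∫_{-∞}^{∞} f(x) dx = 2πi · (I*(-sqrt(34)/1054 + sqrt(6)/744)) = pi*(-17*sqrt(6) + 12*sqrt(34))/6324

Final answer: pi*(-17*sqrt(6) + 12*sqrt(34))/6324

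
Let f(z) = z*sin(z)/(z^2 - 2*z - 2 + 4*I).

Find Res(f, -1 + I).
(-3/10 + I/10)*sin(1 - I)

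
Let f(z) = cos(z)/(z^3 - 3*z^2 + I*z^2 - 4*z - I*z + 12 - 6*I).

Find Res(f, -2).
Write f(z) = P(z)/Q(z) with P(z) = cos(z) and Q(z) = z^3 - 3*z^2 + I*z^2 - 4*z - I*z + 12 - 6*I.
The denominator factors as Q(z) = (z - 3)*(z - 2 + I)*(z + 2), so z = -2 is a simple zero of Q and P is analytic there; z = -2 is therefore a simple pole and
  Res(f, z₀) = P(z₀)/Q'(z₀).

Q'(z) = 3*z^2 - 6*z + 2*I*z - 4 - I, so Q'(-2) = 20 - 5*I.
P(-2) = cos(2).

Res(f, -2) = (cos(2))/(20 - 5*I) = (4/85 + I/85)*cos(2)

Final answer: (4/85 + I/85)*cos(2)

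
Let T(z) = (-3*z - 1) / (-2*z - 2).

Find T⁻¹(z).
(-2*z + 1)/(2*z - 3)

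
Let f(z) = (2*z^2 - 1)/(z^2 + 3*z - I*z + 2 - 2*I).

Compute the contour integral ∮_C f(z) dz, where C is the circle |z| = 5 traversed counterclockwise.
By the residue theorem, ∮_C f(z) dz = 2πi · (sum of the residues of f at the poles inside |z| = 5).

The denominator factors as (z + 2)*(z + 1 - I), so the singularities of f are simple poles at z = -2, z = -1 + I.
  |-2|² = 4 < 25 = 5², so this pole is inside the contour.
  |-1 + I|² = 2 < 25 = 5², so this pole is inside the contour.

With P(z) = 2*z^2 - 1 and Q(z) = z^2 + 3*z - I*z + 2 - 2*I, each pole is simple, so Res(f, z₀) = P(z₀)/Q'(z₀) with Q'(z) = 2*z + 3 - I.
  Res(f, -2) = P(-2)/Q'(-2) = (7)/(-1 - I) = -7/2 + 7*I/2
  Res(f, -1 + I) = P(-1 + I)/Q'(-1 + I) = (-1 - 4*I)/(1 + I) = -5/2 - 3*I/2

Sum of residues inside C: -6 + 2*I
∮_C f(z) dz = 2πi · (-6 + 2*I) = pi*(-4 - 12*I)

Final answer: pi*(-4 - 12*I)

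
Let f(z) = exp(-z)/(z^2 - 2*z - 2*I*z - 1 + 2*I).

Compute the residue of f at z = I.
Write f(z) = P(z)/Q(z) with P(z) = exp(-z) and Q(z) = z^2 - 2*z - 2*I*z - 1 + 2*I.
The denominator factors as Q(z) = (z - 2 - I)*(z - I), so z = I is a simple zero of Q and P is analytic there; z = I is therefore a simple pole and
  Res(f, z₀) = P(z₀)/Q'(z₀).

Q'(z) = 2*z - 2 - 2*I, so Q'(I) = -2.
P(I) = exp(-I).

Res(f, I) = (exp(-I))/(-2) = -exp(-I)/2

Final answer: -exp(-I)/2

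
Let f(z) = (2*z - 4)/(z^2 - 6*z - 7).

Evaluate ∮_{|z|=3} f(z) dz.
By the residue theorem, ∮_C f(z) dz = 2πi · (sum of the residues of f at the poles inside |z| = 3).

The denominator factors as (z + 1)*(z - 7), so the singularities of f are simple poles at z = -1, z = 7.
  |-1|² = 1 < 9 = 3², so this pole is inside the contour.
  |7|² = 49 > 9 = 3², so this pole is outside the contour.

With P(z) = 2*z - 4 and Q(z) = z^2 - 6*z - 7, each pole is simple, so Res(f, z₀) = P(z₀)/Q'(z₀) with Q'(z) = 2*z - 6.
  Res(f, -1) = P(-1)/Q'(-1) = (-6)/(-8) = 3/4

∮_C f(z) dz = 2πi · (3/4) = 3*I*pi/2

Final answer: 3*I*pi/2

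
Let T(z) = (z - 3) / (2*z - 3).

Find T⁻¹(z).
Set w = T(z) = (z - 3) / (2*z - 3) and solve for z:
  w*(2*z - 3) = z - 3
  -3*w + z*(2*w - 1) + 3 = 0
  z*(2*w - 1) = 3*w - 3
  z = (3 - 3*w)/(1 - 2*w)
Renaming the variable, T⁻¹(z) = (-3*z + 3)/(-2*z + 1) = (3*z - 3)/(2*z - 1).
(Check: ad - bc = 3 ≠ 0, so T is invertible.)

Final answer: (3*z - 3)/(2*z - 1)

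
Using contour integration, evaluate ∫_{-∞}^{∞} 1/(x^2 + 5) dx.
Let f(z) = 1/(z^2 + 5). The denominator has no real zeros and deg Q - deg P = 2 ≥ 2, so the integral of f over the upper semicircle |z| = R tends to 0 as R → ∞. Closing the contour in the upper half-plane,
  ∫_{-∞}^{∞} f(x) dx = 2πi · Σ Res(f, z_k)  over the poles with Im z_k > 0.

Zeros of the denominator: z^2 + 5 = 0 gives z = ±sqrt(5)*I.
Upper half-plane: z = sqrt(5)*I (simple).

Each pole is a simple zero of Q(z) = z^2 + 5, so Res(f, z₀) = P(z₀)/Q'(z₀) with P(z) = 1, Q'(z) = 2*z:
  Res(f, sqrt(5)*I) = (1)/(2*sqrt(5)*I) = -sqrt(5)*I/10

∫_{-∞}^{∞} f(x) dx = 2πi · (-sqrt(5)*I/10) = sqrt(5)*pi/5

Final answer: sqrt(5)*pi/5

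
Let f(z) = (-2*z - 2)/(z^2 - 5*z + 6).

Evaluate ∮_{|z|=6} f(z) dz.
By the residue theorem, ∮_C f(z) dz = 2πi · (sum of the residues of f at the poles inside |z| = 6).

The denominator factors as (z - 2)*(z - 3), so the singularities of f are simple poles at z = 2, z = 3.
  |2|² = 4 < 36 = 6², so this pole is inside the contour.
  |3|² = 9 < 36 = 6², so this pole is inside the contour.

With P(z) = -2*z - 2 and Q(z) = z^2 - 5*z + 6, each pole is simple, so Res(f, z₀) = P(z₀)/Q'(z₀) with Q'(z) = 2*z - 5.
  Res(f, 2) = P(2)/Q'(2) = (-6)/(-1) = 6
  Res(f, 3) = P(3)/Q'(3) = (-8)/(1) = -8

Sum of residues inside C: -2
∮_C f(z) dz = 2πi · (-2) = -4*I*pi

Final answer: -4*I*pi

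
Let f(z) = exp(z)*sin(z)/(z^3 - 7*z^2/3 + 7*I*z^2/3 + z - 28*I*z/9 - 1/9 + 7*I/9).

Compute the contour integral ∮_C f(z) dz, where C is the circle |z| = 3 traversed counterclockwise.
By the residue theorem, ∮_C f(z) dz = 2πi · (sum of the residues of f at the poles inside |z| = 3).

The denominator factors as (z - 1 + 2*I)*(z - 1/3)*(z - 1 + I/3), so the singularities of f are simple poles at z = 1 - 2*I, z = 1/3, z = 1 - I/3.
  |1 - 2*I|² = 5 < 9 = 3², so this pole is inside the contour.
  |1/3|² = 1/9 < 9 = 3², so this pole is inside the contour.
  |1 - I/3|² = 10/9 < 9 = 3², so this pole is inside the contour.

With P(z) = exp(z)*sin(z) and Q(z) = z^3 - 7*z^2/3 + 7*I*z^2/3 + z - 28*I*z/9 - 1/9 + 7*I/9, each pole is simple, so Res(f, z₀) = P(z₀)/Q'(z₀) with Q'(z) = 3*z^2 - 14*z/3 + 14*I*z/3 + 1 - 28*I/9.
  Res(f, 1 - 2*I) = P(1 - 2*I)/Q'(1 - 2*I) = (exp(1 - 2*I)*sin(1 - 2*I))/(-10/3 - 10*I/9) = (-27/100 + 9*I/100)*exp(1 - 2*I)*sin(1 - 2*I)
  Res(f, 1/3) = P(1/3)/Q'(1/3) = (exp(1/3)*sin(1/3))/(-2/9 - 14*I/9) = (-9/100 + 63*I/100)*exp(1/3)*sin(1/3)
  Res(f, 1 - I/3) = P(1 - I/3)/Q'(1 - I/3) = (exp(1 - I/3)*sin(1 - I/3))/(5/9 + 10*I/9) = (9/25 - 18*I/25)*exp(1 - I/3)*sin(1 - I/3)

Sum of residues inside C: (9/25 - 18*I/25)*exp(1 - I/3)*sin(1 - I/3) + (-9/100 + 63*I/100)*exp(1/3)*sin(1/3) + (-27/100 + 9*I/100)*exp(1 - 2*I)*sin(1 - 2*I)
∮_C f(z) dz = 2πi · ((9/25 - 18*I/25)*exp(1 - I/3)*sin(1 - I/3) + (-9/100 + 63*I/100)*exp(1/3)*sin(1/3) + (-27/100 + 9*I/100)*exp(1 - 2*I)*sin(1 - 2*I)) = pi*(36/25 + 18*I/25)*exp(1 - I/3)*sin(1 - I/3) + pi*(-63/50 - 9*I/50)*exp(1/3)*sin(1/3) + pi*(-9/50 - 27*I/50)*exp(1 - 2*I)*sin(1 - 2*I)

Final answer: pi*(36/25 + 18*I/25)*exp(1 - I/3)*sin(1 - I/3) + pi*(-63/50 - 9*I/50)*exp(1/3)*sin(1/3) + pi*(-9/50 - 27*I/50)*exp(1 - 2*I)*sin(1 - 2*I)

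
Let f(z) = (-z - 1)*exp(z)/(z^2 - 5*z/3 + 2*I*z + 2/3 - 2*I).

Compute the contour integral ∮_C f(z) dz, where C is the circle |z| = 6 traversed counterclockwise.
By the residue theorem, ∮_C f(z) dz = 2πi · (sum of the residues of f at the poles inside |z| = 6).

The denominator factors as (z - 2/3 + 2*I)*(z - 1), so the singularities of f are simple poles at z = 2/3 - 2*I, z = 1.
  |2/3 - 2*I|² = 40/9 < 36 = 6², so this pole is inside the contour.
  |1|² = 1 < 36 = 6², so this pole is inside the contour.

With P(z) = (-z - 1)*exp(z) and Q(z) = z^2 - 5*z/3 + 2*I*z + 2/3 - 2*I, each pole is simple, so Res(f, z₀) = P(z₀)/Q'(z₀) with Q'(z) = 2*z - 5/3 + 2*I.
  Res(f, 2/3 - 2*I) = P(2/3 - 2*I)/Q'(2/3 - 2*I) = ((-5/3 + 2*I)*exp(2/3 - 2*I))/(-1/3 - 2*I) = (-31/37 - 36*I/37)*exp(2/3 - 2*I)
  Res(f, 1) = P(1)/Q'(1) = (-2*exp(1))/(1/3 + 2*I) = exp(1)*(-6/37 + 36*I/37)

Sum of residues inside C: (-31/37 - 36*I/37)*exp(2/3 - 2*I) + exp(1)*(-6/37 + 36*I/37)
∮_C f(z) dz = 2πi · ((-31/37 - 36*I/37)*exp(2/3 - 2*I) + exp(1)*(-6/37 + 36*I/37)) = pi*(72/37 - 62*I/37)*exp(2/3 - 2*I) + exp(1)*pi*(-72/37 - 12*I/37)

Final answer: pi*(72/37 - 62*I/37)*exp(2/3 - 2*I) + exp(1)*pi*(-72/37 - 12*I/37)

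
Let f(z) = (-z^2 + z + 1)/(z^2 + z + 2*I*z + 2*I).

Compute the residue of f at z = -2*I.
Write f(z) = P(z)/Q(z) with P(z) = -z^2 + z + 1 and Q(z) = z^2 + z + 2*I*z + 2*I.
The denominator factors as Q(z) = (z + 2*I)*(z + 1), so z = -2*I is a simple zero of Q and P is analytic there; z = -2*I is therefore a simple pole and
  Res(f, z₀) = P(z₀)/Q'(z₀).

Q'(z) = 2*z + 1 + 2*I, so Q'(-2*I) = 1 - 2*I.
P(-2*I) = 5 - 2*I.

Res(f, -2*I) = (5 - 2*I)/(1 - 2*I) = 9/5 + 8*I/5

Final answer: 9/5 + 8*I/5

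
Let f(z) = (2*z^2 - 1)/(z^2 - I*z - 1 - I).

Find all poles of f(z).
The singularities of f are the zeros of the denominator. Factoring,
  z^2 - I*z - 1 - I = (z + 1)*(z - 1 - I)
so the candidates are z = -1, z = 1 + I.

Check the numerator P(z) = 2*z^2 - 1 at each one:
  P(-1) = 1 ≠ 0, so z = -1 is a (simple) pole.
  P(1 + I) = -1 + 4*I ≠ 0, so z = 1 + I is a (simple) pole.

Poles of f: {-1, 1 + I}

Final answer: {-1, 1 + I}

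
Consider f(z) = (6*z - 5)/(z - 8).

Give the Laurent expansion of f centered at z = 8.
43/(z - 8) + 6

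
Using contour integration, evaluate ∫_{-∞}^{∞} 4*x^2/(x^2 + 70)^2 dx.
sqrt(70)*pi/35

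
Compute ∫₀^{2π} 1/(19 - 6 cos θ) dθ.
Call the integral J. The integrand is 2π-periodic and we integrate over a full period, so shifting θ does not change the value (θ → θ + π flips the sign of the trig term). Hence
  J = ∫₀^{2π} dθ/(19 + 6 cos θ).
Put z = e^{iθ}: then cos θ = (z + 1/z)/2, dθ = dz/(iz), and z runs once counterclockwise around |z| = 1:
  J = ∮_{|z|=1} 1/(19 + 6*(z + 1/z)/2) · dz/(iz) = (2/i) ∮_{|z|=1} dz/(6*z^2 + 38*z + 6).
The roots of 6*z^2 + 38*z + 6 are z = (-19 ± sqrt(19^2 - 6^2))/6, with sqrt(325) = 5*sqrt(13); their product is 1, so only z₊ = -19/6 + 5*sqrt(13)/6 lies inside the unit circle (z₋ = -19/6 - 5*sqrt(13)/6 lies outside).
z₊ is a simple zero of q(z) = 6*z^2 + 38*z + 6, so Res(1/q, z₊) = 1/q'(z₊) with q'(z) = 12*z + 38; and q'(z₊) = 6*(z₊ - z₋) = 10*sqrt(13).
Therefore J = (2/i) · 2πi · 1/(10*sqrt(13)) = 2*pi/(5*sqrt(13)) = 2*sqrt(13)*pi/65

Final answer: 2*sqrt(13)*pi/65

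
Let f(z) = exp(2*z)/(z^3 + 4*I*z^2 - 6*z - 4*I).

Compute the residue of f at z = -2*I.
Write f(z) = P(z)/Q(z) with P(z) = exp(2*z) and Q(z) = z^3 + 4*I*z^2 - 6*z - 4*I.
The denominator factors as Q(z) = (z + 1 + I)*(z - 1 + I)*(z + 2*I), so z = -2*I is a simple zero of Q and P is analytic there; z = -2*I is therefore a simple pole and
  Res(f, z₀) = P(z₀)/Q'(z₀).

Q'(z) = 3*z^2 + 8*I*z - 6, so Q'(-2*I) = -2.
P(-2*I) = exp(-4*I).

Res(f, -2*I) = (exp(-4*I))/(-2) = -exp(-4*I)/2

Final answer: -exp(-4*I)/2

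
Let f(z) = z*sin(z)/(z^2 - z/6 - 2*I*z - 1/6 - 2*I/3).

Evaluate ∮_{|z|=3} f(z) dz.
By the residue theorem, ∮_C f(z) dz = 2πi · (sum of the residues of f at the poles inside |z| = 3).

The denominator factors as (z + 1/3)*(z - 1/2 - 2*I), so the singularities of f are simple poles at z = -1/3, z = 1/2 + 2*I.
  |-1/3|² = 1/9 < 9 = 3², so this pole is inside the contour.
  |1/2 + 2*I|² = 17/4 < 9 = 3², so this pole is inside the contour.

With P(z) = z*sin(z) and Q(z) = z^2 - z/6 - 2*I*z - 1/6 - 2*I/3, each pole is simple, so Res(f, z₀) = P(z₀)/Q'(z₀) with Q'(z) = 2*z - 1/6 - 2*I.
  Res(f, -1/3) = P(-1/3)/Q'(-1/3) = (sin(1/3)/3)/(-5/6 - 2*I) = (-10/169 + 24*I/169)*sin(1/3)
  Res(f, 1/2 + 2*I) = P(1/2 + 2*I)/Q'(1/2 + 2*I) = ((1/2 + 2*I)*sin(1/2 + 2*I))/(5/6 + 2*I) = (159/169 + 24*I/169)*sin(1/2 + 2*I)

Sum of residues inside C: (-10/169 + 24*I/169)*sin(1/3) + (159/169 + 24*I/169)*sin(1/2 + 2*I)
∮_C f(z) dz = 2πi · ((-10/169 + 24*I/169)*sin(1/3) + (159/169 + 24*I/169)*sin(1/2 + 2*I)) = pi*(-48/169 - 20*I/169)*sin(1/3) + pi*(-48/169 + 318*I/169)*sin(1/2 + 2*I)

Final answer: pi*(-48/169 - 20*I/169)*sin(1/3) + pi*(-48/169 + 318*I/169)*sin(1/2 + 2*I)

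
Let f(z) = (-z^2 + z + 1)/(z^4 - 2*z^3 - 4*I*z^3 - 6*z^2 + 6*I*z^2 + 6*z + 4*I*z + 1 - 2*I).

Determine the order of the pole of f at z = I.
Factor the denominator:
  z^4 - 2*z^3 - 4*I*z^3 - 6*z^2 + 6*I*z^2 + 6*z + 4*I*z + 1 - 2*I = (z - I)^3*(z - 2 - I)

The numerator P(z) = -z^2 + z + 1 has P(I) = 2 + I ≠ 0, so no factor of (z - I) cancels.
Near z = I we can therefore write f(z) = g(z)/(z - I)^3 with g analytic at I and g(I) ≠ 0 (g is the numerator divided by the remaining denominator factors).

Hence z = I is a pole of order 3.

Final answer: 3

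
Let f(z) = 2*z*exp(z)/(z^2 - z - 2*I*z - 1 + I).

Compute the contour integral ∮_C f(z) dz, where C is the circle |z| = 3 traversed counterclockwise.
By the residue theorem, ∮_C f(z) dz = 2πi · (sum of the residues of f at the poles inside |z| = 3).

The denominator factors as (z - I)*(z - 1 - I), so the singularities of f are simple poles at z = I, z = 1 + I.
  |I|² = 1 < 9 = 3², so this pole is inside the contour.
  |1 + I|² = 2 < 9 = 3², so this pole is inside the contour.

With P(z) = 2*z*exp(z) and Q(z) = z^2 - z - 2*I*z - 1 + I, each pole is simple, so Res(f, z₀) = P(z₀)/Q'(z₀) with Q'(z) = 2*z - 1 - 2*I.
  Res(f, I) = P(I)/Q'(I) = (2*I*exp(I))/(-1) = -2*I*exp(I)
  Res(f, 1 + I) = P(1 + I)/Q'(1 + I) = ((2 + 2*I)*exp(1 + I))/(1) = (2 + 2*I)*exp(1 + I)

Sum of residues inside C: -2*I*exp(I) + (2 + 2*I)*exp(1 + I)
∮_C f(z) dz = 2πi · (-2*I*exp(I) + (2 + 2*I)*exp(1 + I)) = pi*(-4 + 4*I)*exp(1 + I) + 4*pi*exp(I)

Final answer: pi*(-4 + 4*I)*exp(1 + I) + 4*pi*exp(I)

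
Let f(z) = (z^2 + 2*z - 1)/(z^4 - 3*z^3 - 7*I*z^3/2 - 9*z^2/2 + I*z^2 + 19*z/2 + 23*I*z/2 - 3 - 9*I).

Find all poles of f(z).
{-2, 1, 1 + I/2, 3 + 3*I}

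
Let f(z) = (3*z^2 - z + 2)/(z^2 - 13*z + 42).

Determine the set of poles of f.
The singularities of f are the zeros of the denominator. Factoring,
  z^2 - 13*z + 42 = (z - 6)*(z - 7)
so the candidates are z = 6, z = 7.

Check the numerator P(z) = 3*z^2 - z + 2 at each one:
  P(6) = 104 ≠ 0, so z = 6 is a (simple) pole.
  P(7) = 142 ≠ 0, so z = 7 is a (simple) pole.

Poles of f: {6, 7}

Final answer: {6, 7}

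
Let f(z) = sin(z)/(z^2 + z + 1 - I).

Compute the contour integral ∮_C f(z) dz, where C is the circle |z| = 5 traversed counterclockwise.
By the residue theorem, ∮_C f(z) dz = 2πi · (sum of the residues of f at the poles inside |z| = 5).

The denominator factors as (z + 1 + I)*(z - I), so the singularities of f are simple poles at z = -1 - I, z = I.
  |-1 - I|² = 2 < 25 = 5², so this pole is inside the contour.
  |I|² = 1 < 25 = 5², so this pole is inside the contour.

With P(z) = sin(z) and Q(z) = z^2 + z + 1 - I, each pole is simple, so Res(f, z₀) = P(z₀)/Q'(z₀) with Q'(z) = 2*z + 1.
  Res(f, -1 - I) = P(-1 - I)/Q'(-1 - I) = (-sin(1 + I))/(-1 - 2*I) = (1/5 - 2*I/5)*sin(1 + I)
  Res(f, I) = P(I)/Q'(I) = (I*sinh(1))/(1 + 2*I) = (2/5 + I/5)*sinh(1)

Sum of residues inside C: (1/5 - 2*I/5)*sin(1 + I) + (2/5 + I/5)*sinh(1)
∮_C f(z) dz = 2πi · ((1/5 - 2*I/5)*sin(1 + I) + (2/5 + I/5)*sinh(1)) = pi*(-2/5 + 4*I/5)*sinh(1) + pi*(4/5 + 2*I/5)*sin(1 + I)

Final answer: pi*(-2/5 + 4*I/5)*sinh(1) + pi*(4/5 + 2*I/5)*sin(1 + I)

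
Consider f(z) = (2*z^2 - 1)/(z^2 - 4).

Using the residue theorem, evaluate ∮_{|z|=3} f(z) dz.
By the residue theorem, ∮_C f(z) dz = 2πi · (sum of the residues of f at the poles inside |z| = 3).

The denominator factors as (z - 2)*(z + 2), so the singularities of f are simple poles at z = 2, z = -2.
  |2|² = 4 < 9 = 3², so this pole is inside the contour.
  |-2|² = 4 < 9 = 3², so this pole is inside the contour.

With P(z) = 2*z^2 - 1 and Q(z) = z^2 - 4, each pole is simple, so Res(f, z₀) = P(z₀)/Q'(z₀) with Q'(z) = 2*z.
  Res(f, 2) = P(2)/Q'(2) = (7)/(4) = 7/4
  Res(f, -2) = P(-2)/Q'(-2) = (7)/(-4) = -7/4

Sum of residues inside C: 0
∮_C f(z) dz = 2πi · (0) = 0

Final answer: 0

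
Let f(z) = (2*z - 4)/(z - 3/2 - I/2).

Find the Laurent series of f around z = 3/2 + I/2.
(-1 + I)/(z - 3/2 - I/2) + 2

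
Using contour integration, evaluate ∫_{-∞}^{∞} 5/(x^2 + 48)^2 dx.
Let f(z) = 5/(z^2 + 48)^2. The denominator has no real zeros and deg Q - deg P = 4 ≥ 2, so the integral of f over the upper semicircle |z| = R tends to 0 as R → ∞. Closing the contour in the upper half-plane,
  ∫_{-∞}^{∞} f(x) dx = 2πi · Σ Res(f, z_k)  over the poles with Im z_k > 0.

Zeros of the denominator: z^2 + 48 = 0 gives z = ±4*sqrt(3)*I.
Upper half-plane: z = 4*sqrt(3)*I (a pole of order 2).

Write f(z) = g(z)/(z - 4*sqrt(3)*I)^2 with g(z) = 5/(z + 4*sqrt(3)*I)^2. For a double pole, Res(f, z₀) = g'(z₀):
  g'(z) = -10/(z + 4*sqrt(3)*I)^3
  Res(f, 4*sqrt(3)*I) = g'(4*sqrt(3)*I) = -5*sqrt(3)*I/2304

∫_{-∞}^{∞} f(x) dx = 2πi · (-5*sqrt(3)*I/2304) = 5*sqrt(3)*pi/1152

Final answer: 5*sqrt(3)*pi/1152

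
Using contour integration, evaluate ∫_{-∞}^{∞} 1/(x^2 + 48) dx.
sqrt(3)*pi/12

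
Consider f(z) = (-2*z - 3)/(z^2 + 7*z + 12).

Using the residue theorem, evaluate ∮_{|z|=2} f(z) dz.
By the residue theorem, ∮_C f(z) dz = 2πi · (sum of the residues of f at the poles inside |z| = 2).

The denominator factors as (z + 3)*(z + 4), so the singularities of f are simple poles at z = -3, z = -4.
  |-3|² = 9 > 4 = 2², so this pole is outside the contour.
  |-4|² = 16 > 4 = 2², so this pole is outside the contour.

No pole lies inside the contour, so f is analytic on and inside C and the integral is 0 (Cauchy's theorem).

Final answer: 0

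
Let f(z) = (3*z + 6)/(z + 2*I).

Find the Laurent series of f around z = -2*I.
(6 - 6*I)/(z + 2*I) + 3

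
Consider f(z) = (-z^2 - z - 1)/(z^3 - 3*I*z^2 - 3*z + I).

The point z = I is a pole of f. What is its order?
Factor the denominator:
  z^3 - 3*I*z^2 - 3*z + I = (z - I)^3

The numerator P(z) = -z^2 - z - 1 has P(I) = -I ≠ 0, so no factor of (z - I) cancels.
Near z = I we can therefore write f(z) = g(z)/(z - I)^3 with g analytic at I and g(I) ≠ 0 (g is just the numerator).

Hence z = I is a pole of order 3.

Final answer: 3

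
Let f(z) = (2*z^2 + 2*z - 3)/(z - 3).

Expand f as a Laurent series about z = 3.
Put w = z - (3), i.e. z = w + 3. The denominator is w, so it suffices to rewrite the numerator in powers of w.

P(z) = 2*z^2 + 2*z - 3
P(w + 3) = 21 + 14*w + 2*w^2

Dividing each term by w:
  f = 21/w + 14 + 2*w

Substituting back w = z - 3:
  f(z) = 21/(z - 3) + 14 + 2*(z - 3)

The series is finite because the numerator is a polynomial; the negative powers form the principal part, and the coefficient of 1/(z - 3) gives Res(f, 3) = 21.

Final answer: 21/(z - 3) + 14 + 2*(z - 3)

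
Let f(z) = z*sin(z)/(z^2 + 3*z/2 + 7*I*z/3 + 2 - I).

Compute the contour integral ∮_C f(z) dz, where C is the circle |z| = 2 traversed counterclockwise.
pi*(-176/565 - 72*I/565)*sinh(2/3)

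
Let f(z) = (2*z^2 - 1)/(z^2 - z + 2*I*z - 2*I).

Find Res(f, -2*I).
Write f(z) = P(z)/Q(z) with P(z) = 2*z^2 - 1 and Q(z) = z^2 - z + 2*I*z - 2*I.
The denominator factors as Q(z) = (z + 2*I)*(z - 1), so z = -2*I is a simple zero of Q and P is analytic there; z = -2*I is therefore a simple pole and
  Res(f, z₀) = P(z₀)/Q'(z₀).

Q'(z) = 2*z - 1 + 2*I, so Q'(-2*I) = -1 - 2*I.
P(-2*I) = -9.

Res(f, -2*I) = (-9)/(-1 - 2*I) = 9/5 - 18*I/5

Final answer: 9/5 - 18*I/5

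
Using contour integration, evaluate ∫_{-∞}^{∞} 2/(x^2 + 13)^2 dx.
Let f(z) = 2/(z^2 + 13)^2. The denominator has no real zeros and deg Q - deg P = 4 ≥ 2, so the integral of f over the upper semicircle |z| = R tends to 0 as R → ∞. Closing the contour in the upper half-plane,
  ∫_{-∞}^{∞} f(x) dx = 2πi · Σ Res(f, z_k)  over the poles with Im z_k > 0.

Zeros of the denominator: z^2 + 13 = 0 gives z = ±sqrt(13)*I.
Upper half-plane: z = sqrt(13)*I (a pole of order 2).

Write f(z) = g(z)/(z - sqrt(13)*I)^2 with g(z) = 2/(z + sqrt(13)*I)^2. For a double pole, Res(f, z₀) = g'(z₀):
  g'(z) = -4/(z + sqrt(13)*I)^3
  Res(f, sqrt(13)*I) = g'(sqrt(13)*I) = -sqrt(13)*I/338

∫_{-∞}^{∞} f(x) dx = 2πi · (-sqrt(13)*I/338) = sqrt(13)*pi/169

Final answer: sqrt(13)*pi/169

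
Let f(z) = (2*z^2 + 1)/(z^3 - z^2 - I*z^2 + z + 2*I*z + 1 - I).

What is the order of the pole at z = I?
2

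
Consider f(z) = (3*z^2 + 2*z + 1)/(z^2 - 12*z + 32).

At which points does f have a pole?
The singularities of f are the zeros of the denominator. Factoring,
  z^2 - 12*z + 32 = (z - 8)*(z - 4)
so the candidates are z = 8, z = 4.

Check the numerator P(z) = 3*z^2 + 2*z + 1 at each one:
  P(8) = 209 ≠ 0, so z = 8 is a (simple) pole.
  P(4) = 57 ≠ 0, so z = 4 is a (simple) pole.

Poles of f: {4, 8}

Final answer: {4, 8}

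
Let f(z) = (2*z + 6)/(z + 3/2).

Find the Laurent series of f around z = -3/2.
Put w = z - (-3/2), i.e. z = w - 3/2. The denominator is w, so it suffices to rewrite the numerator in powers of w.

P(z) = 2*z + 6
P(w - 3/2) = 3 + 2*w

Dividing each term by w:
  f = 3/w + 2

Substituting back w = z + 3/2:
  f(z) = 3/(z + 3/2) + 2

The series is finite because the numerator is a polynomial; the negative powers form the principal part, and the coefficient of 1/(z + 3/2) gives Res(f, -3/2) = 3.

Final answer: 3/(z + 3/2) + 2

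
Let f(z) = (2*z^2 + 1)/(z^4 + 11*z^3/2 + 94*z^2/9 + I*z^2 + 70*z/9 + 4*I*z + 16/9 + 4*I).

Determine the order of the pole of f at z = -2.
2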